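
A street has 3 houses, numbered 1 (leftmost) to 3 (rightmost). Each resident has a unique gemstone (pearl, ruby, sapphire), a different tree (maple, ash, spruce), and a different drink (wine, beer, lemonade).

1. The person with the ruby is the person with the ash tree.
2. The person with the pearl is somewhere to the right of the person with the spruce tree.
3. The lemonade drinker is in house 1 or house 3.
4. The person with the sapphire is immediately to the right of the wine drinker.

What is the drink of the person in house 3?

House 1's gemstone must be ruby (nothing else left).
Clue 1: the person with the ash tree is in house 1.
House 2's tree must be spruce (nothing else left).
House 3 tree: only maple fits.
Clue 2 places the person with the pearl in house 3.
That leaves sapphire as the gemstone for house 2.
From clue 4, the wine drinker must be in house 1.
The only drink still possible for house 2 is beer.
That leaves lemonade as the drink for house 3.
So: house 1 = ruby/ash/wine, house 2 = sapphire/spruce/beer, house 3 = pearl/maple/lemonade.

lemonade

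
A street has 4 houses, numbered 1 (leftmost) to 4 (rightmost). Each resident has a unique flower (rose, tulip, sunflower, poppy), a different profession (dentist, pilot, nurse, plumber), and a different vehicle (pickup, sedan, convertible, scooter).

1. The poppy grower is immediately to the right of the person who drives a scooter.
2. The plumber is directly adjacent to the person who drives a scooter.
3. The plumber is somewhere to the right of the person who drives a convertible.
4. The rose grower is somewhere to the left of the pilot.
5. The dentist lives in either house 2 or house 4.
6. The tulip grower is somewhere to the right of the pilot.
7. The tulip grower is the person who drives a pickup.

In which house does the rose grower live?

1

The only profession still possible for house 1 is nurse.
The rose grower is narrowed to house 1 or 2; consider each.
Placing it in house 2 leads to a contradiction, so it's in house 1.
The tulip grower is narrowed to house 3 or 4; consider each.
Placing it in house 3 leads to a contradiction, so it's in house 4.
Clue 7 places the person who drives a pickup in house 4.
So house 4 gets dentist for profession.
So house 3 gets sedan for vehicle.
The poppy grower is narrowed to house 2 or 3; consider each.
Placing it in house 2 leads to a contradiction, so it's in house 3.
By clue 1, the person who drives a scooter is in house 2.
Clue 2 places the plumber in house 3.
House 2 flower: only sunflower fits.
House 2's profession must be pilot (nothing else left).
House 1 vehicle: only convertible fits.
So: house 1 = rose/nurse/convertible, house 2 = sunflower/pilot/scooter, house 3 = poppy/plumber/sedan, house 4 = tulip/dentist/pickup.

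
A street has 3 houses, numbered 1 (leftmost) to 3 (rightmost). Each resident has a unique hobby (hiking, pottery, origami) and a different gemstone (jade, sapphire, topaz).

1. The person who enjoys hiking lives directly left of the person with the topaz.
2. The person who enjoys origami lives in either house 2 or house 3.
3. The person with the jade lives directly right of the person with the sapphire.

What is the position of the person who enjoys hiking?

So house 1 gets sapphire for gemstone.
Clue 3: the person with the jade is in house 2.
So house 3 gets topaz for gemstone.
Clue 1: the person who enjoys hiking is in house 2.
So house 1 gets pottery for hobby.
That leaves origami as the hobby for house 3.
So: house 1 = pottery/sapphire, house 2 = hiking/jade, house 3 = origami/topaz.

2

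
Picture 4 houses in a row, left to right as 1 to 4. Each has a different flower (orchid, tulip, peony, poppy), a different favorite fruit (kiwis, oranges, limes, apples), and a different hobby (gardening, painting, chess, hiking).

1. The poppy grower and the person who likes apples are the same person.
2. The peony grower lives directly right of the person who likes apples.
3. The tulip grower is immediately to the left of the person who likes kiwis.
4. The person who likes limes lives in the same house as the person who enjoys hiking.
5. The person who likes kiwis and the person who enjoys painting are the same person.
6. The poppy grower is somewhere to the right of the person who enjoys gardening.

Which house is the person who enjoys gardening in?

1

The peony grower is narrowed to house 3 or 4; consider each.
Placing it in house 3 leads to a contradiction, so it's in house 4.
By clue 2, the person who likes apples is in house 3.
By clue 1, the poppy grower is in house 3.
House 2 flower: only orchid fits.
So house 3 gets chess for hobby.
Clue 3: the person who likes kiwis is in house 2.
Clue 5: the person who enjoys painting is in house 2.
The only flower still possible for house 1 is tulip.
The only hobby still possible for house 4 is hiking.
By clue 4, the person who likes limes is in house 4.
The only favorite fruit still possible for house 1 is oranges.
That leaves gardening as the hobby for house 1.
So: house 1 = tulip/oranges/gardening, house 2 = orchid/kiwis/painting, house 3 = poppy/apples/chess, house 4 = peony/limes/hiking.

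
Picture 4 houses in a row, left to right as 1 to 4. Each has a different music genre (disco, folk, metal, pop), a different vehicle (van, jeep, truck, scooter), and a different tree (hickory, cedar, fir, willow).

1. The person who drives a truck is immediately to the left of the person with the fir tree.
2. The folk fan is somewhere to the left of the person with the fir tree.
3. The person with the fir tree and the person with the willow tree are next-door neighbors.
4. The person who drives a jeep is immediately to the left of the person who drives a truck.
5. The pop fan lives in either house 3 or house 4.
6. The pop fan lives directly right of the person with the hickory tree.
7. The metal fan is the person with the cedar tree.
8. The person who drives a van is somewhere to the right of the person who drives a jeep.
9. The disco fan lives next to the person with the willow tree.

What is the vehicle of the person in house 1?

scooter

So house 1 gets cedar for tree.
From clue 7, the metal fan must be in house 1.
The folk fan is narrowed to house 2 or 3; consider each.
Placing it in house 3 leads to a contradiction, so it's in house 2.
The disco fan is narrowed to house 3 or 4; consider each.
Placing it in house 3 leads to a contradiction, so it's in house 4.
By clue 9, the person with the willow tree is in house 3.
House 3's music genre must be pop (nothing else left).
The only tree still possible for house 2 is hickory.
The only tree still possible for house 4 is fir.
Clue 1 places the person who drives a truck in house 3.
The person who drives a jeep is in house 2 (clue 4).
So house 1 gets scooter for vehicle.
That leaves van as the vehicle for house 4.
So: house 1 = metal/scooter/cedar, house 2 = folk/jeep/hickory, house 3 = pop/truck/willow, house 4 = disco/van/fir.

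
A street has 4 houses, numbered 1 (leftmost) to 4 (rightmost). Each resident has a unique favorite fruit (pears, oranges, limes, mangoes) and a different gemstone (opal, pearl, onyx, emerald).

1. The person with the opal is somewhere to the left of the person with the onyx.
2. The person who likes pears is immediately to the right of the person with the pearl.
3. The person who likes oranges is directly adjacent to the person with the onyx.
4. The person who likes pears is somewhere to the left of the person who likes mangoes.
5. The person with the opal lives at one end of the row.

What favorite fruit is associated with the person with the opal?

The person with the opal is in house 1 (clue 5).
By clue 2, the person who likes pears is in house 3.
From clue 2, the person with the pearl must be in house 2.
By clue 4, the person who likes mangoes is in house 4.
Clue 3: the person who likes oranges is in house 2.
By clue 3, the person with the onyx is in house 3.
So house 1 gets limes for favorite fruit.
So house 4 gets emerald for gemstone.
So: house 1 = limes/opal, house 2 = oranges/pearl, house 3 = pears/onyx, house 4 = mangoes/emerald.

limes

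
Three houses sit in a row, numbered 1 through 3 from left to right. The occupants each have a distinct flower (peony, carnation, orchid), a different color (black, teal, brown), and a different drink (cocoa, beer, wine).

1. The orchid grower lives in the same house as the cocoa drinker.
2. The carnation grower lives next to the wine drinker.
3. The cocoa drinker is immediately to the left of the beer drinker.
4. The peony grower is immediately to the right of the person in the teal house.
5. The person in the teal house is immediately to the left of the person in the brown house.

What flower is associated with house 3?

The orchid grower is narrowed to house 1 or 2; consider each.
Placing it in house 2 leads to a contradiction, so it's in house 1.
Clue 1 places the cocoa drinker in house 1.
Clue 3 places the beer drinker in house 2.
House 3 drink: only wine fits.
By clue 2, the carnation grower is in house 2.
House 3 flower: only peony fits.
From clue 4, the person in the teal house must be in house 2.
Clue 5: the person in the brown house is in house 3.
That leaves black as the color for house 1.
So: house 1 = orchid/black/cocoa, house 2 = carnation/teal/beer, house 3 = peony/brown/wine.

peony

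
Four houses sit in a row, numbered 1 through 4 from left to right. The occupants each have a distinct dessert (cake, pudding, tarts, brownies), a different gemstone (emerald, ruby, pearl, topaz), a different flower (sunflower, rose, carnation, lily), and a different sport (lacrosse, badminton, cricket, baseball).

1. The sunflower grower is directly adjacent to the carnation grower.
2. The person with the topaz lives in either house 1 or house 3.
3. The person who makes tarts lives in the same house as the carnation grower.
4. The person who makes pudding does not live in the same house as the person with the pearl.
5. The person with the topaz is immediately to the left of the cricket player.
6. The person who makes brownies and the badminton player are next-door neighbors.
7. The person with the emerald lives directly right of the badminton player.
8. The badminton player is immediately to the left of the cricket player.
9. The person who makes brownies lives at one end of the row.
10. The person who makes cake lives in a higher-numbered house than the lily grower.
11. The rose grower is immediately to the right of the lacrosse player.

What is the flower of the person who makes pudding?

The person who makes brownies is in house 4 (clue 6).
Clue 6: the badminton player is in house 3.
From clue 7, the person with the emerald must be in house 4.
By clue 8, the cricket player is in house 4.
Clue 5 places the person with the topaz in house 3.
House 4's flower must be sunflower (nothing else left).
The carnation grower is in house 3 (clue 1).
The person who makes tarts is in house 3 (clue 3).
House 1's dessert must be pudding (nothing else left).
House 2's dessert must be cake (nothing else left).
That leaves lily as the flower for house 1.
House 2 flower: only rose fits.
Clue 4 places the person with the pearl in house 2.
From clue 11, the lacrosse player must be in house 1.
The only gemstone still possible for house 1 is ruby.
That leaves baseball as the sport for house 2.
So: house 1 = pudding/ruby/lily/lacrosse, house 2 = cake/pearl/rose/baseball, house 3 = tarts/topaz/carnation/badminton, house 4 = brownies/emerald/sunflower/cricket.

lily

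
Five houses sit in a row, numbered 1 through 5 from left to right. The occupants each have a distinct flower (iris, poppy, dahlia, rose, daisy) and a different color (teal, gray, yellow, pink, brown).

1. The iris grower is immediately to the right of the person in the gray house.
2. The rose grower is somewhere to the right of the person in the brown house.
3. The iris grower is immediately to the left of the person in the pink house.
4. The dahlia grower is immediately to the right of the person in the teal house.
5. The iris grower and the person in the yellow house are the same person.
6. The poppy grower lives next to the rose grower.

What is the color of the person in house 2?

teal

That leaves pink as the color for house 5.
From clue 3, the iris grower must be in house 4.
Clue 5 places the person in the yellow house in house 4.
By clue 1, the person in the gray house is in house 3.
House 5's flower must be daisy (nothing else left).
So house 1 gets poppy for flower.
Clue 6: the rose grower is in house 2.
House 3's flower must be dahlia (nothing else left).
Clue 2: the person in the brown house is in house 1.
Clue 4: the person in the teal house is in house 2.
So: house 1 = poppy/brown, house 2 = rose/teal, house 3 = dahlia/gray, house 4 = iris/yellow, house 5 = daisy/pink.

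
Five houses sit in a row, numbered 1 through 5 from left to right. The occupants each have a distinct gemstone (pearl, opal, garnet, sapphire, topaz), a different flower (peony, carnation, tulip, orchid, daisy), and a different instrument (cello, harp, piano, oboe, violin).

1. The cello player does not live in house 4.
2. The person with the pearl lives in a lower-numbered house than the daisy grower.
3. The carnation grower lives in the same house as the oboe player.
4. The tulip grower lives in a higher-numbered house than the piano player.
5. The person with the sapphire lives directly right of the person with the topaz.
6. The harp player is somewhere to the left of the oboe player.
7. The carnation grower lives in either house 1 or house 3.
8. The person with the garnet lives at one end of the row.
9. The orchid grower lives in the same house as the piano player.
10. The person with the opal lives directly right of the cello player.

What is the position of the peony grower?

Clue 3: the carnation grower is in house 3.
Clue 3: the oboe player is in house 3.
House 5's instrument must be violin (nothing else left).
House 4 instrument: only piano fits.
The tulip grower is in house 5 (clue 4).
The orchid grower is in house 4 (clue 9).
So house 1 gets peony for flower.
House 2's flower must be daisy (nothing else left).
Clue 2: the person with the pearl is in house 1.
House 5's gemstone must be garnet (nothing else left).
House 4's gemstone must be sapphire (nothing else left).
The person with the topaz is in house 3 (clue 5).
That leaves opal as the gemstone for house 2.
Clue 10 places the cello player in house 1.
The only instrument still possible for house 2 is harp.
So: house 1 = pearl/peony/cello, house 2 = opal/daisy/harp, house 3 = topaz/carnation/oboe, house 4 = sapphire/orchid/piano, house 5 = garnet/tulip/violin.

1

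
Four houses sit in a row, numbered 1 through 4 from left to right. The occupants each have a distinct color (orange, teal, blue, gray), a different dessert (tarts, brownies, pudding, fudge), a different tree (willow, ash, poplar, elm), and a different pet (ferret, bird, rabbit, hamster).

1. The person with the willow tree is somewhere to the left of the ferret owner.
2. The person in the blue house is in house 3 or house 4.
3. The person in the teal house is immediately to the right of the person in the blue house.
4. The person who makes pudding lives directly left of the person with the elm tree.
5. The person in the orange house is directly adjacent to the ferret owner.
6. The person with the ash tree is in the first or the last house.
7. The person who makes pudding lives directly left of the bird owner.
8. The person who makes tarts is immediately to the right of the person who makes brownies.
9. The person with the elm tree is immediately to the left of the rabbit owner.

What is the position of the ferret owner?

From clue 3, the person in the teal house must be in house 4.
By clue 3, the person in the blue house is in house 3.
House 1's pet must be hamster (nothing else left).
House 4's pet must be rabbit (nothing else left).
The person with the elm tree is in house 3 (clue 9).
By clue 4, the person who makes pudding is in house 2.
From clue 7, the bird owner must be in house 3.
The only pet still possible for house 2 is ferret.
The person with the willow tree is in house 1 (clue 1).
By clue 5, the person in the orange house is in house 1.
From clue 8, the person who makes tarts must be in house 4.
Clue 8: the person who makes brownies is in house 3.
House 2 color: only gray fits.
House 1 dessert: only fudge fits.
House 2's tree must be poplar (nothing else left).
House 4 tree: only ash fits.
So: house 1 = orange/fudge/willow/hamster, house 2 = gray/pudding/poplar/ferret, house 3 = blue/brownies/elm/bird, house 4 = teal/tarts/ash/rabbit.

2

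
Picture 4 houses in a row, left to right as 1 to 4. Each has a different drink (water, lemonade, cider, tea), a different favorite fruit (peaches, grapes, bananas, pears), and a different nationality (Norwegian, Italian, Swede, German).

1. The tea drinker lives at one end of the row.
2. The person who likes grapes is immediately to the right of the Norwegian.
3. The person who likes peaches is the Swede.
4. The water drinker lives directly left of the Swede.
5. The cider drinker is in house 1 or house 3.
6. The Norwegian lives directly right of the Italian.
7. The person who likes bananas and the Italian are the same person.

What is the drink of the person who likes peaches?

The cider drinker is narrowed to house 1 or 3; consider each.
Placing it in house 3 leads to a contradiction, so it's in house 1.
The only drink still possible for house 4 is tea.
The lemonade drinker is narrowed to house 2 or 3; consider each.
Placing it in house 3 leads to a contradiction, so it's in house 2.
So house 3 gets water for drink.
Clue 4 places the Swede in house 4.
The person who likes peaches is in house 4 (clue 3).
That leaves grapes as the favorite fruit for house 3.
Clue 2: the Norwegian is in house 2.
Clue 6 places the Italian in house 1.
By clue 7, the person who likes bananas is in house 1.
That leaves pears as the favorite fruit for house 2.
House 3's nationality must be German (nothing else left).
So: house 1 = cider/bananas/Italian, house 2 = lemonade/pears/Norwegian, house 3 = water/grapes/German, house 4 = tea/peaches/Swede.

tea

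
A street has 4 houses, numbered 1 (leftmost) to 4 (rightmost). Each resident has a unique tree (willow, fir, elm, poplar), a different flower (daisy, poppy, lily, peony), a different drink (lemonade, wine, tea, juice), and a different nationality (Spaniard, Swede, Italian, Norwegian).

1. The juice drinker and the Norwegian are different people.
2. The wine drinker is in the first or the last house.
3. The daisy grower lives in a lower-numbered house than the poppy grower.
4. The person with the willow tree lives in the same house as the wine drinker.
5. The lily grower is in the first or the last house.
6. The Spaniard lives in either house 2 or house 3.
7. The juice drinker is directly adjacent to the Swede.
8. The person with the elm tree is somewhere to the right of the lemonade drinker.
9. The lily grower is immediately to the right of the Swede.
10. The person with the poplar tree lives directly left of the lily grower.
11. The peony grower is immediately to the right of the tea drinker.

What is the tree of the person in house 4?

elm

From clue 9, the lily grower must be in house 4.
By clue 9, the Swede is in house 3.
By clue 10, the person with the poplar tree is in house 3.
So house 1 gets daisy for flower.
That leaves lemonade as the drink for house 3.
The only nationality still possible for house 2 is Spaniard.
The person with the elm tree is in house 4 (clue 8).
The only tree still possible for house 2 is fir.
By clue 4, the wine drinker is in house 1.
That leaves willow as the tree for house 1.
House 2 drink: only tea fits.
The only drink still possible for house 4 is juice.
Clue 1 places the Norwegian in house 1.
The peony grower is in house 3 (clue 11).
The only flower still possible for house 2 is poppy.
House 4 nationality: only Italian fits.
So: house 1 = willow/daisy/wine/Norwegian, house 2 = fir/poppy/tea/Spaniard, house 3 = poplar/peony/lemonade/Swede, house 4 = elm/lily/juice/Italian.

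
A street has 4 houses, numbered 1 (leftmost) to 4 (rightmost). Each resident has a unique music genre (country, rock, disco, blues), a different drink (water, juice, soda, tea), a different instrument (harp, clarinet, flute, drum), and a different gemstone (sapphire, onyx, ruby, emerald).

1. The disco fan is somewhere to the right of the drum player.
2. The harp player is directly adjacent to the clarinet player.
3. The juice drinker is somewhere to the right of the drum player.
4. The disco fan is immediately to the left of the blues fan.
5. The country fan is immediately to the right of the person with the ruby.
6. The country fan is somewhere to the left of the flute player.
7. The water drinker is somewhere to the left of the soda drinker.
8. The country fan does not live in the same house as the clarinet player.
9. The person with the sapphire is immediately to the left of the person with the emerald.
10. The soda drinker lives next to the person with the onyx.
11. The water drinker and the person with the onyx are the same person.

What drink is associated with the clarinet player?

soda

The only music genre still possible for house 1 is rock.
That leaves blues as the music genre for house 4.
The only gemstone still possible for house 4 is emerald.
By clue 4, the disco fan is in house 3.
By clue 9, the person with the sapphire is in house 3.
So house 2 gets country for music genre.
By clue 5, the person with the ruby is in house 1.
The only gemstone still possible for house 2 is onyx.
Clue 10 places the soda drinker in house 3.
By clue 11, the water drinker is in house 2.
So house 1 gets tea for drink.
The only drink still possible for house 4 is juice.
The drum player is narrowed to house 1 or 2; consider each.
Placing it in house 2 leads to a contradiction, so it's in house 1.
The only instrument still possible for house 2 is harp.
Clue 2 places the clarinet player in house 3.
House 4 instrument: only flute fits.
So: house 1 = rock/tea/drum/ruby, house 2 = country/water/harp/onyx, house 3 = disco/soda/clarinet/sapphire, house 4 = blues/juice/flute/emerald.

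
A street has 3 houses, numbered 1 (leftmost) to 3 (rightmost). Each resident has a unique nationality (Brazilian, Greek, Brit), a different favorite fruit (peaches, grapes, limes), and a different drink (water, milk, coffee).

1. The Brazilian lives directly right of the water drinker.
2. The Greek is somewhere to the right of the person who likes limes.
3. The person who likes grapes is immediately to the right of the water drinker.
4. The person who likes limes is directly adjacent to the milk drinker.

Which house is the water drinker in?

1

House 1 nationality: only Brit fits.
The Brazilian is narrowed to house 2 or 3; consider each.
Placing it in house 3 leads to a contradiction, so it's in house 2.
From clue 1, the water drinker must be in house 1.
The person who likes grapes is in house 2 (clue 3).
House 3 nationality: only Greek fits.
The only favorite fruit still possible for house 1 is limes.
House 3 favorite fruit: only peaches fits.
Clue 4 places the milk drinker in house 2.
The only drink still possible for house 3 is coffee.
So: house 1 = Brit/limes/water, house 2 = Brazilian/grapes/milk, house 3 = Greek/peaches/coffee.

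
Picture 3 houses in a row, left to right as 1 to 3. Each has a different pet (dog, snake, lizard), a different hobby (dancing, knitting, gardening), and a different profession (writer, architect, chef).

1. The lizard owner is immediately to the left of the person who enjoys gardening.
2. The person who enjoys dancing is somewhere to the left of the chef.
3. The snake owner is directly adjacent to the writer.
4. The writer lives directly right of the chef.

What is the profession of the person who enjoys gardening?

By clue 4, the writer is in house 3.
The chef is in house 2 (clue 4).
The only profession still possible for house 1 is architect.
The person who enjoys dancing is in house 1 (clue 2).
The snake owner is in house 2 (clue 3).
House 1's pet must be lizard (nothing else left).
That leaves dog as the pet for house 3.
By clue 1, the person who enjoys gardening is in house 2.
So house 3 gets knitting for hobby.
So: house 1 = lizard/dancing/architect, house 2 = snake/gardening/chef, house 3 = dog/knitting/writer.

chef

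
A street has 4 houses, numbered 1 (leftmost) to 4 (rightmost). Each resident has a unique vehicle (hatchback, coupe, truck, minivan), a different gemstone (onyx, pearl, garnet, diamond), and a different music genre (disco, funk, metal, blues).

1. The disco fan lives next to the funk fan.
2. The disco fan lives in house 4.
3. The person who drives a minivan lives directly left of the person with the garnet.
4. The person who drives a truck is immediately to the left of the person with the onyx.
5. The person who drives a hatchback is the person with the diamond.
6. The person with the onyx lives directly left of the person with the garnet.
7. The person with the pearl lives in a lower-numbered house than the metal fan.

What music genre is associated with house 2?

metal

By clue 2, the disco fan is in house 4.
The funk fan is in house 3 (clue 1).
The only music genre still possible for house 1 is blues.
The only music genre still possible for house 2 is metal.
Clue 7: the person with the pearl is in house 1.
The person who drives a minivan is narrowed to house 2 or 3; consider each.
Placing it in house 3 leads to a contradiction, so it's in house 2.
Clue 3 places the person with the garnet in house 3.
Clue 6 places the person with the onyx in house 2.
The only gemstone still possible for house 4 is diamond.
By clue 5, the person who drives a hatchback is in house 4.
That leaves truck as the vehicle for house 1.
That leaves coupe as the vehicle for house 3.
So: house 1 = truck/pearl/blues, house 2 = minivan/onyx/metal, house 3 = coupe/garnet/funk, house 4 = hatchback/diamond/disco.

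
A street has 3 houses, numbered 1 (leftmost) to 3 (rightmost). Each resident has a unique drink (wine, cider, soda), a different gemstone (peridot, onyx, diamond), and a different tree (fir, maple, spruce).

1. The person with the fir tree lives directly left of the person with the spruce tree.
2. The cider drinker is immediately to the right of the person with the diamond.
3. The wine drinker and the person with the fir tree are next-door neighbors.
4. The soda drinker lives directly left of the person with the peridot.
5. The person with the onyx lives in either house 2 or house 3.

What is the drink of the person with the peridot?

cider

House 1 gemstone: only diamond fits.
Clue 2 places the cider drinker in house 2.
That leaves soda as the drink for house 1.
So house 3 gets wine for drink.
Clue 3 places the person with the fir tree in house 2.
By clue 4, the person with the peridot is in house 2.
That leaves onyx as the gemstone for house 3.
So house 1 gets maple for tree.
The only tree still possible for house 3 is spruce.
So: house 1 = soda/diamond/maple, house 2 = cider/peridot/fir, house 3 = wine/onyx/spruce.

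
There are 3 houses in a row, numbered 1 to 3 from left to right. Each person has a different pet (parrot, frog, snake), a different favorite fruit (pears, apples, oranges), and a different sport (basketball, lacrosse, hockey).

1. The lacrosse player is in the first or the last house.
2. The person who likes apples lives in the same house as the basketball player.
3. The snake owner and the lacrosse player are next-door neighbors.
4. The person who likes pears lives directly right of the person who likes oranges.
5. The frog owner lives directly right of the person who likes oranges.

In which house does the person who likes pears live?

3

From clue 3, the snake owner must be in house 2.
House 1 pet: only parrot fits.
So house 3 gets frog for pet.
Clue 5 places the person who likes oranges in house 2.
House 1's favorite fruit must be apples (nothing else left).
The only favorite fruit still possible for house 3 is pears.
Clue 2: the basketball player is in house 1.
House 2 sport: only hockey fits.
That leaves lacrosse as the sport for house 3.
So: house 1 = parrot/apples/basketball, house 2 = snake/oranges/hockey, house 3 = frog/pears/lacrosse.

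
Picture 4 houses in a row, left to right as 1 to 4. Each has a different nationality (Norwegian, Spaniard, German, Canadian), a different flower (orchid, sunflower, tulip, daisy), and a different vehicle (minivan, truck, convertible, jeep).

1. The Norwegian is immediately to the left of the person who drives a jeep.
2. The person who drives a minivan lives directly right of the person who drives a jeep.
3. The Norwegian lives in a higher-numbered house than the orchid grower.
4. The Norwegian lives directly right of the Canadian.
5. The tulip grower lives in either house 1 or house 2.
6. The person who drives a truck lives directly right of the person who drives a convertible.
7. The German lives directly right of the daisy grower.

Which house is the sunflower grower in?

That leaves sunflower as the flower for house 4.
So house 1 gets convertible for vehicle.
By clue 1, the Norwegian is in house 2.
By clue 1, the person who drives a jeep is in house 3.
By clue 2, the person who drives a minivan is in house 4.
Clue 3 places the orchid grower in house 1.
By clue 4, the Canadian is in house 1.
Clue 6 places the person who drives a truck in house 2.
House 2's flower must be tulip (nothing else left).
That leaves daisy as the flower for house 3.
By clue 7, the German is in house 4.
That leaves Spaniard as the nationality for house 3.
So: house 1 = Canadian/orchid/convertible, house 2 = Norwegian/tulip/truck, house 3 = Spaniard/daisy/jeep, house 4 = German/sunflower/minivan.

4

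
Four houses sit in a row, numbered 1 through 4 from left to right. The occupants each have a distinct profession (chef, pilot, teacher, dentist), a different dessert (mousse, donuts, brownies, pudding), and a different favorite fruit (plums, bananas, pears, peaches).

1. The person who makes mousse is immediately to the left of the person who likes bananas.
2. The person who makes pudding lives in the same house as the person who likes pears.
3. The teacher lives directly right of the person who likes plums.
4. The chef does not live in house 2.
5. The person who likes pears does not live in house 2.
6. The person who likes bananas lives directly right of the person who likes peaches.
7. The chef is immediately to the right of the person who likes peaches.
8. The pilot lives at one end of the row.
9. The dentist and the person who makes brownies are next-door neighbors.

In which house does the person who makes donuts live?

1

The chef is narrowed to house 3 or 4; consider each.
Placing it in house 4 leads to a contradiction, so it's in house 3.
Clue 7 places the person who likes peaches in house 2.
By clue 6, the person who likes bananas is in house 3.
House 4 favorite fruit: only pears fits.
By clue 1, the person who makes mousse is in house 2.
By clue 2, the person who makes pudding is in house 4.
From clue 3, the teacher must be in house 2.
So house 1 gets plums for favorite fruit.
By clue 9, the dentist is in house 4.
Clue 9: the person who makes brownies is in house 3.
So house 1 gets pilot for profession.
So house 1 gets donuts for dessert.
So: house 1 = pilot/donuts/plums, house 2 = teacher/mousse/peaches, house 3 = chef/brownies/bananas, house 4 = dentist/pudding/pears.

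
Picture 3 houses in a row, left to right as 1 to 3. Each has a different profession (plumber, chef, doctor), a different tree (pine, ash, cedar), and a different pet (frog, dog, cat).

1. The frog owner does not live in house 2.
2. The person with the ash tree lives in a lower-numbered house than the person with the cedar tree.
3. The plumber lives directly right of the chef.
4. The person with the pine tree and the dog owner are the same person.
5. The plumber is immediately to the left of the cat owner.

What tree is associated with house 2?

pine

The plumber is in house 2 (clue 5).
Clue 5: the cat owner is in house 3.
House 1 profession: only chef fits.
House 3 profession: only doctor fits.
House 2's pet must be dog (nothing else left).
The person with the pine tree is in house 2 (clue 4).
House 1's tree must be ash (nothing else left).
House 3's tree must be cedar (nothing else left).
That leaves frog as the pet for house 1.
So: house 1 = chef/ash/frog, house 2 = plumber/pine/dog, house 3 = doctor/cedar/cat.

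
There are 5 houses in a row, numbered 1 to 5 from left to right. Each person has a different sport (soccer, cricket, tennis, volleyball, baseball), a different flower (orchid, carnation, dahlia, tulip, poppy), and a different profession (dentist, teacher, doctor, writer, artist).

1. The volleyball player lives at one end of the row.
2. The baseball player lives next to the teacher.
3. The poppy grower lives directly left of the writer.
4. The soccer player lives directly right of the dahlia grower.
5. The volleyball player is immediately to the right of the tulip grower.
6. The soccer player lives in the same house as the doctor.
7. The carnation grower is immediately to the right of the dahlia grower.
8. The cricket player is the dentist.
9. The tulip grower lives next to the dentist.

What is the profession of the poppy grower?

dentist

The volleyball player is in house 5 (clue 5).
Clue 5: the tulip grower is in house 4.
Clue 8 places the cricket player in house 3.
Clue 8 places the dentist in house 3.
So house 5 gets orchid for flower.
Clue 4: the soccer player is in house 2.
Clue 4 places the dahlia grower in house 1.
The doctor is in house 2 (clue 6).
From clue 7, the carnation grower must be in house 2.
That leaves poppy as the flower for house 3.
House 4 profession: only writer fits.
By clue 2, the baseball player is in house 4.
The teacher is in house 5 (clue 2).
So house 1 gets tennis for sport.
So house 1 gets artist for profession.
So: house 1 = tennis/dahlia/artist, house 2 = soccer/carnation/doctor, house 3 = cricket/poppy/dentist, house 4 = baseball/tulip/writer, house 5 = volleyball/orchid/teacher.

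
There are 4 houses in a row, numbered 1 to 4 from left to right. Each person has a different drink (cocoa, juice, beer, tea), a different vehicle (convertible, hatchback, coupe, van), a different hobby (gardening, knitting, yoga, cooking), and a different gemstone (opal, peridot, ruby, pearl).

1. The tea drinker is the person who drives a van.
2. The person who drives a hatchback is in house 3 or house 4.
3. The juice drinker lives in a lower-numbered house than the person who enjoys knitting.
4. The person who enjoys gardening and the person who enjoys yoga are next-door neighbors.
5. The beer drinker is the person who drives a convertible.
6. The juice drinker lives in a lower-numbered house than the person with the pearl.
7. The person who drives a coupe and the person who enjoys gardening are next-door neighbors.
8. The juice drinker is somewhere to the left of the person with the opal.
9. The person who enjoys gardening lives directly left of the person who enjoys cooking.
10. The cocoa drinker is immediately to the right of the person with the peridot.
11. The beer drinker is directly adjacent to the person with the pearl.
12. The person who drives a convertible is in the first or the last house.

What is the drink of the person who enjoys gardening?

tea

The beer drinker is narrowed to house 1 or 4; consider each.
Placing it in house 1 leads to a contradiction, so it's in house 4.
The person who drives a convertible is in house 4 (clue 5).
Clue 11: the person with the pearl is in house 3.
House 3 vehicle: only hatchback fits.
House 3 drink: only cocoa fits.
Clue 10 places the person with the peridot in house 2.
House 1's gemstone must be ruby (nothing else left).
House 4 gemstone: only opal fits.
The juice drinker is narrowed to house 1 or 2; consider each.
Placing it in house 2 leads to a contradiction, so it's in house 1.
House 2's drink must be tea (nothing else left).
Clue 1: the person who drives a van is in house 2.
So house 1 gets coupe for vehicle.
From clue 7, the person who enjoys gardening must be in house 2.
By clue 9, the person who enjoys cooking is in house 3.
The only hobby still possible for house 1 is yoga.
The only hobby still possible for house 4 is knitting.
So: house 1 = juice/coupe/yoga/ruby, house 2 = tea/van/gardening/peridot, house 3 = cocoa/hatchback/cooking/pearl, house 4 = beer/convertible/knitting/opal.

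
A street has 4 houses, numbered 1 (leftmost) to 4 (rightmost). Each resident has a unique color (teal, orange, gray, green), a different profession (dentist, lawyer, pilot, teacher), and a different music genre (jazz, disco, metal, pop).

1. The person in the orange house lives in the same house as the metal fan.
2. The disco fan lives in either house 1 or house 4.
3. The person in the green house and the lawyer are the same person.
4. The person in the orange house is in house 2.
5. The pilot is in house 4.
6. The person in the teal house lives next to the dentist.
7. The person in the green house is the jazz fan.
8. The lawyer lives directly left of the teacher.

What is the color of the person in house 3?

gray

Clue 4 places the person in the orange house in house 2.
By clue 5, the pilot is in house 4.
From clue 1, the metal fan must be in house 2.
The lawyer is in house 1 (clue 8).
Clue 8 places the teacher in house 2.
So house 3 gets dentist for profession.
By clue 3, the person in the green house is in house 1.
By clue 6, the person in the teal house is in house 4.
The jazz fan is in house 1 (clue 7).
So house 3 gets gray for color.
The only music genre still possible for house 3 is pop.
House 4's music genre must be disco (nothing else left).
So: house 1 = green/lawyer/jazz, house 2 = orange/teacher/metal, house 3 = gray/dentist/pop, house 4 = teal/pilot/disco.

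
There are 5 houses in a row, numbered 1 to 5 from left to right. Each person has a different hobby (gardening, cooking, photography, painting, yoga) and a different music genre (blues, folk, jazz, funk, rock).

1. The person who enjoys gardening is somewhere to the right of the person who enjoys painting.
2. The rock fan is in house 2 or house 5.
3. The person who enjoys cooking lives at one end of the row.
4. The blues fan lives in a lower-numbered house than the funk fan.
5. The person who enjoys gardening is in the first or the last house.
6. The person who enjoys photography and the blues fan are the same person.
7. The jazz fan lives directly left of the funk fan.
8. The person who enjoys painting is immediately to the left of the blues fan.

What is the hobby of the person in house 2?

painting

Clue 5 places the person who enjoys gardening in house 5.
The only hobby still possible for house 1 is cooking.
House 1 music genre: only folk fits.
House 2 music genre: only rock fits.
House 5's music genre must be funk (nothing else left).
Clue 7: the jazz fan is in house 4.
House 3's music genre must be blues (nothing else left).
Clue 6 places the person who enjoys photography in house 3.
From clue 8, the person who enjoys painting must be in house 2.
House 4 hobby: only yoga fits.
So: house 1 = cooking/folk, house 2 = painting/rock, house 3 = photography/blues, house 4 = yoga/jazz, house 5 = gardening/funk.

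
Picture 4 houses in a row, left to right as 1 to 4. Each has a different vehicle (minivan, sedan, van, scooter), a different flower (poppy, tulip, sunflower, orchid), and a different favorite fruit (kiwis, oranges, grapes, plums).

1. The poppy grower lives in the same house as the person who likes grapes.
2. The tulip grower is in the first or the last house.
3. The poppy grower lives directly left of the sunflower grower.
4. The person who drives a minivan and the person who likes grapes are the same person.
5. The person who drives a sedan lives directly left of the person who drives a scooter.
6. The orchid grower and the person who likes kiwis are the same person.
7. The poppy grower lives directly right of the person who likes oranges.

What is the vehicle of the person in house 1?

van

The person who drives a minivan is narrowed to house 2 or 3; consider each.
Placing it in house 3 leads to a contradiction, so it's in house 2.
From clue 4, the person who likes grapes must be in house 2.
By clue 1, the poppy grower is in house 2.
Clue 3 places the sunflower grower in house 3.
By clue 5, the person who drives a sedan is in house 3.
By clue 5, the person who drives a scooter is in house 4.
House 1's vehicle must be van (nothing else left).
House 1's favorite fruit must be oranges (nothing else left).
By clue 6, the orchid grower is in house 4.
By clue 6, the person who likes kiwis is in house 4.
That leaves tulip as the flower for house 1.
The only favorite fruit still possible for house 3 is plums.
So: house 1 = van/tulip/oranges, house 2 = minivan/poppy/grapes, house 3 = sedan/sunflower/plums, house 4 = scooter/orchid/kiwis.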